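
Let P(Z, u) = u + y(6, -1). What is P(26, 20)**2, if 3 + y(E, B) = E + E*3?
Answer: 1681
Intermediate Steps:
y(E, B) = -3 + 4*E (y(E, B) = -3 + (E + E*3) = -3 + (E + 3*E) = -3 + 4*E)
P(Z, u) = 21 + u (P(Z, u) = u + (-3 + 4*6) = u + (-3 + 24) = u + 21 = 21 + u)
P(26, 20)**2 = (21 + 20)**2 = 41**2 = 1681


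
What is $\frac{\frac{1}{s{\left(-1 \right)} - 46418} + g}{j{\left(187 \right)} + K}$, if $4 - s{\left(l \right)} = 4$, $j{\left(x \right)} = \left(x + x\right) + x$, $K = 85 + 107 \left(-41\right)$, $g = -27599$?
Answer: $\frac{1281090383}{173649738} \approx 7.3774$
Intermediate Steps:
$K = -4302$ ($K = 85 - 4387 = -4302$)
$j{\left(x \right)} = 3 x$ ($j{\left(x \right)} = 2 x + x = 3 x$)
$s{\left(l \right)} = 0$ ($s{\left(l \right)} = 4 - 4 = 0$)
$\frac{\frac{1}{s{\left(-1 \right)} - 46418} + g}{j{\left(187 \right)} + K} = \frac{\frac{1}{0 - 46418} - 27599}{3 \cdot 187 - 4302} = \frac{\frac{1}{-46418} - 27599}{561 - 4302} = \frac{- \frac{1}{46418} - 27599}{-3741} = \left(- \frac{1281090383}{46418}\right) \left(- \frac{1}{3741}\right) = \frac{1281090383}{173649738}$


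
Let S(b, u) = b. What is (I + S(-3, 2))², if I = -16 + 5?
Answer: 196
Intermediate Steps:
I = -11
(I + S(-3, 2))² = (-11 - 3)² = (-14)² = 196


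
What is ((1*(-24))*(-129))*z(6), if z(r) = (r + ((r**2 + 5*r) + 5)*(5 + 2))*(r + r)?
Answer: 18687456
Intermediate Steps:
z(r) = 2*r*(35 + 7*r**2 + 36*r) (z(r) = (r + (5 + r**2 + 5*r)*7)*(2*r) = (r + (35 + 7*r**2 + 35*r))*(2*r) = (35 + 7*r**2 + 36*r)*(2*r) = 2*r*(35 + 7*r**2 + 36*r))
((1*(-24))*(-129))*z(6) = ((1*(-24))*(-129))*(2*6*(35 + 7*6**2 + 36*6)) = (-24*(-129))*(2*6*(35 + 7*36 + 216)) = 3096*(2*6*(35 + 252 + 216)) = 3096*(2*6*503) = 3096*6036 = 18687456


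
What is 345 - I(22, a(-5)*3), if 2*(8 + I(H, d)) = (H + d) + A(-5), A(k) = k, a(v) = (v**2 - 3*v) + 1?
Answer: 283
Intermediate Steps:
a(v) = 1 + v**2 - 3*v
I(H, d) = -21/2 + H/2 + d/2 (I(H, d) = -8 + ((H + d) - 5)/2 = -8 + (-5 + H + d)/2 = -8 + (-5/2 + H/2 + d/2) = -21/2 + H/2 + d/2)
345 - I(22, a(-5)*3) = 345 - (-21/2 + (1/2)*22 + ((1 + (-5)**2 - 3*(-5))*3)/2) = 345 - (-21/2 + 11 + ((1 + 25 + 15)*3)/2) = 345 - (-21/2 + 11 + (41*3)/2) = 345 - (-21/2 + 11 + (1/2)*123) = 345 - (-21/2 + 11 + 123/2) = 345 - 1*62 = 345 - 62 = 283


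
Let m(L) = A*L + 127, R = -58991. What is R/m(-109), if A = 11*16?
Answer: 58991/19057 ≈ 3.0955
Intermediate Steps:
A = 176
m(L) = 127 + 176*L (m(L) = 176*L + 127 = 127 + 176*L)
R/m(-109) = -58991/(127 + 176*(-109)) = -58991/(127 - 19184) = -58991/(-19057) = -58991*(-1/19057) = 58991/19057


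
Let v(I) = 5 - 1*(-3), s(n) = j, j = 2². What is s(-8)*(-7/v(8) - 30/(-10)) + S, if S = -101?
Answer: -185/2 ≈ -92.500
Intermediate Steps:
j = 4
s(n) = 4
v(I) = 8 (v(I) = 5 + 3 = 8)
s(-8)*(-7/v(8) - 30/(-10)) + S = 4*(-7/8 - 30/(-10)) - 101 = 4*(-7*⅛ - 30*(-⅒)) - 101 = 4*(-7/8 + 3) - 101 = 4*(17/8) - 101 = 17/2 - 101 = -185/2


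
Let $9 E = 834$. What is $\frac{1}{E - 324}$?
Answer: $- \frac{3}{694} \approx -0.0043228$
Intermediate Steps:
$E = \frac{278}{3}$ ($E = \frac{1}{9} \cdot 834 = \frac{278}{3} \approx 92.667$)
$\frac{1}{E - 324} = \frac{1}{\frac{278}{3} - 324} = \frac{1}{- \frac{694}{3}} = - \frac{3}{694}$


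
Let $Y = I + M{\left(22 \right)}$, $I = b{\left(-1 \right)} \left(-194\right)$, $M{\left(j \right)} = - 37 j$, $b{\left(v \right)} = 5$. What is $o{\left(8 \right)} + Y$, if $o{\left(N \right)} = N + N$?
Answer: $-1768$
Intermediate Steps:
$o{\left(N \right)} = 2 N$
$I = -970$ ($I = 5 \left(-194\right) = -970$)
$Y = -1784$ ($Y = -970 - 814 = -1784$)
$o{\left(8 \right)} + Y = 2 \cdot 8 - 1784 = 16 - 1784 = -1768$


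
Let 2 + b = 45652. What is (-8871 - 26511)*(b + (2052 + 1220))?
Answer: -1730958204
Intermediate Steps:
b = 45650 (b = -2 + 45652 = 45650)
(-8871 - 26511)*(b + (2052 + 1220)) = (-8871 - 26511)*(45650 + (2052 + 1220)) = -35382*(45650 + 3272) = -35382*48922 = -1730958204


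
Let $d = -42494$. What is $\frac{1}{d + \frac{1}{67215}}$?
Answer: $- \frac{67215}{2856234209} \approx -2.3533 \cdot 10^{-5}$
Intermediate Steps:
$\frac{1}{d + \frac{1}{67215}} = \frac{1}{-42494 + \frac{1}{67215}} = \frac{1}{- \frac{2856234209}{67215}} = - \frac{67215}{2856234209}$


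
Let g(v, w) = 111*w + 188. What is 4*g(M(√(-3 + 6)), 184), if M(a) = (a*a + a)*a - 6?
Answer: 82448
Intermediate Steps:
M(a) = -6 + a*(a + a²) (M(a) = (a² + a)*a - 6 = (a + a²)*a - 6 = a*(a + a²) - 6 = -6 + a*(a + a²))
g(v, w) = 188 + 111*w
4*g(M(√(-3 + 6)), 184) = 4*(188 + 111*184) = 4*(188 + 20424) = 4*20612 = 82448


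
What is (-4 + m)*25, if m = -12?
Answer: -400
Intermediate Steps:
(-4 + m)*25 = (-4 - 12)*25 = -16*25 = -400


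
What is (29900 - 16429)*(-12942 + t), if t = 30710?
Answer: 239352728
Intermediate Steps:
(29900 - 16429)*(-12942 + t) = (29900 - 16429)*(-12942 + 30710) = 13471*17768 = 239352728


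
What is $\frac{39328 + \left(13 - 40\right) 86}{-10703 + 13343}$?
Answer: $\frac{18503}{1320} \approx 14.017$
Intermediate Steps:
$\frac{39328 + \left(13 - 40\right) 86}{-10703 + 13343} = \frac{39328 + \left(13 - 40\right) 86}{2640} = \left(39328 - 2322\right) \frac{1}{2640} = 37006 \cdot \frac{1}{2640} = \frac{18503}{1320}$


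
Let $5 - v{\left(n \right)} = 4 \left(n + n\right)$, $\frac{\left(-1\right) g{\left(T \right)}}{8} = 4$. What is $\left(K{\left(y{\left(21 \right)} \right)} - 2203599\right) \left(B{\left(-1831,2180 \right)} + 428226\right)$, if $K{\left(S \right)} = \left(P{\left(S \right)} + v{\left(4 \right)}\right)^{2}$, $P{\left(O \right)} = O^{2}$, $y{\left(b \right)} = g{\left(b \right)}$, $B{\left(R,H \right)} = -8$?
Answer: $-517968210620$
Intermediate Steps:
$g{\left(T \right)} = -32$ ($g{\left(T \right)} = \left(-8\right) 4 = -32$)
$v{\left(n \right)} = 5 - 8 n$ ($v{\left(n \right)} = 5 - 4 \left(n + n\right) = 5 - 4 \cdot 2 n = 5 - 8 n$)
$y{\left(b \right)} = -32$
$K{\left(S \right)} = \left(-27 + S^{2}\right)^{2}$ ($K{\left(S \right)} = \left(S^{2} + \left(5 - 32\right)\right)^{2} = \left(S^{2} - 27\right)^{2} = \left(-27 + S^{2}\right)^{2}$)
$\left(K{\left(y{\left(21 \right)} \right)} - 2203599\right) \left(B{\left(-1831,2180 \right)} + 428226\right) = \left(\left(-27 + \left(-32\right)^{2}\right)^{2} - 2203599\right) \left(-8 + 428226\right) = \left(\left(-27 + 1024\right)^{2} - 2203599\right) 428218 = \left(997^{2} - 2203599\right) 428218 = \left(994009 - 2203599\right) 428218 = \left(-1209590\right) 428218 = -517968210620$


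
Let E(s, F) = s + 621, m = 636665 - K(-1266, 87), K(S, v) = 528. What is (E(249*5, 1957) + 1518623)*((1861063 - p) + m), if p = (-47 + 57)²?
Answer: 3796813081900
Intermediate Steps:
p = 100 (p = 10² = 100)
m = 636137 (m = 636665 - 1*528 = 636665 - 528 = 636137)
E(s, F) = 621 + s
(E(249*5, 1957) + 1518623)*((1861063 - p) + m) = ((621 + 249*5) + 1518623)*((1861063 - 1*100) + 636137) = ((621 + 1245) + 1518623)*((1861063 - 100) + 636137) = (1866 + 1518623)*(1860963 + 636137) = 1520489*2497100 = 3796813081900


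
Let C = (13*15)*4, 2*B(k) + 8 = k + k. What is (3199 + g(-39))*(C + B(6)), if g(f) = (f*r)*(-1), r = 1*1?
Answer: 2532116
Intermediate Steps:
r = 1
B(k) = -4 + k (B(k) = -4 + (k + k)/2 = -4 + (2*k)/2 = -4 + k)
g(f) = -f (g(f) = (f*1)*(-1) = f*(-1) = -f)
C = 780 (C = 195*4 = 780)
(3199 + g(-39))*(C + B(6)) = (3199 - 1*(-39))*(780 + (-4 + 6)) = (3199 + 39)*(780 + 2) = 3238*782 = 2532116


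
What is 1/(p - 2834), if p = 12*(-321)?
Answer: -1/6686 ≈ -0.00014957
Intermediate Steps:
p = -3852
1/(p - 2834) = 1/(-3852 - 2834) = 1/(-6686) = -1/6686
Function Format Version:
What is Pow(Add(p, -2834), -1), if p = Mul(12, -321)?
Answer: Rational(-1, 6686) ≈ -0.00014957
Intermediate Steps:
p = -3852
Pow(Add(p, -2834), -1) = Pow(Add(-3852, -2834), -1) = Pow(-6686, -1) = Rational(-1, 6686)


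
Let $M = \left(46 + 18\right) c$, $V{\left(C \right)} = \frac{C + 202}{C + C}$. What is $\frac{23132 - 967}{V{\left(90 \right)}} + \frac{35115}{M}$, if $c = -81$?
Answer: $\frac{1722695935}{126144} \approx 13657.0$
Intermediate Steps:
$V{\left(C \right)} = \frac{202 + C}{2 C}$
$M = -5184$ ($M = \left(46 + 18\right) \left(-81\right) = 64 \left(-81\right) = -5184$)
$\frac{23132 - 967}{V{\left(90 \right)}} + \frac{35115}{M} = \frac{23132 - 967}{\frac{1}{2} \cdot \frac{1}{90} \left(202 + 90\right)} + \frac{35115}{-5184} = \frac{23132 - 967}{\frac{1}{2} \cdot \frac{1}{90} \cdot 292} + 35115 \left(- \frac{1}{5184}\right) = \frac{22165}{\frac{73}{45}} - \frac{11705}{1728} = 22165 \cdot \frac{45}{73} - \frac{11705}{1728} = \frac{997425}{73} - \frac{11705}{1728} = \frac{1722695935}{126144}$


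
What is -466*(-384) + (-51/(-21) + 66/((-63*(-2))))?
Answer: 3757886/21 ≈ 1.7895e+5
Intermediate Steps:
-466*(-384) + (-51/(-21) + 66/((-63*(-2)))) = 178944 + (-51*(-1/21) + 66/126) = 178944 + (17/7 + 66*(1/126)) = 178944 + (17/7 + 11/21) = 178944 + 62/21 = 3757886/21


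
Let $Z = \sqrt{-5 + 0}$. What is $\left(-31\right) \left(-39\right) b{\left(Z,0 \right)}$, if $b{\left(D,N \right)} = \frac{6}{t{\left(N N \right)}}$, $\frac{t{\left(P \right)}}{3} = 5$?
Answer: $\frac{2418}{5} \approx 483.6$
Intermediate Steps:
$t{\left(P \right)} = 15$ ($t{\left(P \right)} = 3 \cdot 5 = 15$)
$Z = i \sqrt{5}$ ($Z = \sqrt{-5} = i \sqrt{5} \approx 2.2361 i$)
$b{\left(D,N \right)} = \frac{2}{5}$ ($b{\left(D,N \right)} = \frac{6}{15} = 6 \cdot \frac{1}{15} = \frac{2}{5}$)
$\left(-31\right) \left(-39\right) b{\left(Z,0 \right)} = \left(-31\right) \left(-39\right) \frac{2}{5} = 1209 \cdot \frac{2}{5} = \frac{2418}{5}$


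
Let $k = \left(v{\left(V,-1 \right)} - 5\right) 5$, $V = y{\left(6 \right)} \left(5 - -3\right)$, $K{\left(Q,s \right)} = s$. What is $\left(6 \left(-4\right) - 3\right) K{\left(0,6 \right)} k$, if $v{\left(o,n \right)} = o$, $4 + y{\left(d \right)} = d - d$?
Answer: $29970$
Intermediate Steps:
$y{\left(d \right)} = -4$ ($y{\left(d \right)} = -4 + \left(d - d\right) = -4 + 0 = -4$)
$V = -32$ ($V = - 4 \left(5 - -3\right) = - 4 \left(5 + 3\right) = \left(-4\right) 8 = -32$)
$k = -185$ ($k = \left(-32 - 5\right) 5 = \left(-37\right) 5 = -185$)
$\left(6 \left(-4\right) - 3\right) K{\left(0,6 \right)} k = \left(6 \left(-4\right) - 3\right) 6 \left(-185\right) = \left(-24 - 3\right) 6 \left(-185\right) = \left(-27\right) 6 \left(-185\right) = \left(-162\right) \left(-185\right) = 29970$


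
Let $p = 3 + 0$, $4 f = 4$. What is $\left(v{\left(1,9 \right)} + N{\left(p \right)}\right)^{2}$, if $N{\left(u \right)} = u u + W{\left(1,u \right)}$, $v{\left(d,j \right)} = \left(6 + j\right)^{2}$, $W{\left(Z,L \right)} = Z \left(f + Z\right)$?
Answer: $55696$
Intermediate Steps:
$f = 1$ ($f = \frac{1}{4} \cdot 4 = 1$)
$W{\left(Z,L \right)} = Z \left(1 + Z\right)$
$p = 3$
$N{\left(u \right)} = 2 + u^{2}$ ($N{\left(u \right)} = u u + 1 \left(1 + 1\right) = u^{2} + 1 \cdot 2 = u^{2} + 2 = 2 + u^{2}$)
$\left(v{\left(1,9 \right)} + N{\left(p \right)}\right)^{2} = \left(\left(6 + 9\right)^{2} + \left(2 + 3^{2}\right)\right)^{2} = \left(15^{2} + \left(2 + 9\right)\right)^{2} = \left(225 + 11\right)^{2} = 236^{2} = 55696$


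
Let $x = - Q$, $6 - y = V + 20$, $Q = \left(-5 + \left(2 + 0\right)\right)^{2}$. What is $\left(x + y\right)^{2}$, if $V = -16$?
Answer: $49$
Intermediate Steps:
$Q = 9$ ($Q = \left(-5 + 2\right)^{2} = \left(-3\right)^{2} = 9$)
$y = 2$ ($y = 6 - \left(-16 + 20\right) = 6 - 4 = 2$)
$x = -9$ ($x = \left(-1\right) 9 = -9$)
$\left(x + y\right)^{2} = \left(-9 + 2\right)^{2} = \left(-7\right)^{2} = 49$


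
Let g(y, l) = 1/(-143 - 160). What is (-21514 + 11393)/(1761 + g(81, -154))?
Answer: -3066663/533582 ≈ -5.7473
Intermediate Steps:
g(y, l) = -1/303 (g(y, l) = 1/(-303) = -1/303)
(-21514 + 11393)/(1761 + g(81, -154)) = (-21514 + 11393)/(1761 - 1/303) = -10121/533582/303 = -10121*303/533582 = -3066663/533582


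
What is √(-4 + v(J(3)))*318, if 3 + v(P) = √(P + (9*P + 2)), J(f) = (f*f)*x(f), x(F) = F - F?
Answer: 318*√(-7 + √2) ≈ 751.57*I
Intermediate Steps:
x(F) = 0
J(f) = 0 (J(f) = (f*f)*0 = f²*0 = 0)
v(P) = -3 + √(2 + 10*P) (v(P) = -3 + √(P + (9*P + 2)) = -3 + √(P + (2 + 9*P)) = -3 + √(2 + 10*P))
√(-4 + v(J(3)))*318 = √(-4 + (-3 + √(2 + 10*0)))*318 = √(-4 + (-3 + √(2 + 0)))*318 = √(-4 + (-3 + √2))*318 = √(-7 + √2)*318 = 318*√(-7 + √2)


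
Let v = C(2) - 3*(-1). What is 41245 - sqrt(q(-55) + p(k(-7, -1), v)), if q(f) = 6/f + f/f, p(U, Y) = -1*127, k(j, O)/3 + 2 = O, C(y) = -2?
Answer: 41245 - 34*I*sqrt(330)/55 ≈ 41245.0 - 11.23*I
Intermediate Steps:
k(j, O) = -6 + 3*O
v = 1 (v = -2 - 3*(-1) = -2 + 3 = 1)
p(U, Y) = -127
q(f) = 1 + 6/f (q(f) = 6/f + 1 = 1 + 6/f)
41245 - sqrt(q(-55) + p(k(-7, -1), v)) = 41245 - sqrt((6 - 55)/(-55) - 127) = 41245 - sqrt(-1/55*(-49) - 127) = 41245 - sqrt(49/55 - 127) = 41245 - sqrt(-6936/55) = 41245 - 34*I*sqrt(330)/55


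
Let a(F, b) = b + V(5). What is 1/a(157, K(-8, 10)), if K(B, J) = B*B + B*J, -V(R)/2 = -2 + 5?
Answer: -1/22 ≈ -0.045455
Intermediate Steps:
V(R) = -6 (V(R) = -2*(-2 + 5) = -2*3 = -6)
K(B, J) = B**2 + B*J
a(F, b) = -6 + b (a(F, b) = b - 6 = -6 + b)
1/a(157, K(-8, 10)) = 1/(-6 - 8*(-8 + 10)) = 1/(-6 - 8*2) = 1/(-6 - 16) = 1/(-22) = -1/22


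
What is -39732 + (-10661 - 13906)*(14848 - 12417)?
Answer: -59762109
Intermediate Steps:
-39732 + (-10661 - 13906)*(14848 - 12417) = -39732 - 24567*2431 = -39732 - 59722377 = -59762109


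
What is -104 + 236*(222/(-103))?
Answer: -63104/103 ≈ -612.66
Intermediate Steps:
-104 + 236*(222/(-103)) = -104 + 236*(222*(-1/103)) = -104 + 236*(-222/103) = -104 - 52392/103 = -63104/103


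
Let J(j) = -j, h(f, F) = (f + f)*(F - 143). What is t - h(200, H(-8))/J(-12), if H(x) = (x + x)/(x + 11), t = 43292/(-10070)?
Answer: 223862686/45315 ≈ 4940.1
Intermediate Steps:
t = -21646/5035 (t = 43292*(-1/10070) = -21646/5035 ≈ -4.2991)
H(x) = 2*x/(11 + x) (H(x) = (2*x)/(11 + x) = 2*x/(11 + x))
h(f, F) = 2*f*(-143 + F) (h(f, F) = (2*f)*(-143 + F) = 2*f*(-143 + F))
t - h(200, H(-8))/J(-12) = -21646/5035 - 2*200*(-143 + 2*(-8)/(11 - 8))/((-1*(-12))) = -21646/5035 - 2*200*(-143 + 2*(-8)/3)/12 = -21646/5035 - 2*200*(-143 + 2*(-8)*(⅓))/12 = -21646/5035 - 2*200*(-143 - 16/3)/12 = -21646/5035 - 2*200*(-445/3)/12 = -21646/5035 - (-178000)/(3*12) = -21646/5035 - 1*(-44500/9) = -21646/5035 + 44500/9 = 223862686/45315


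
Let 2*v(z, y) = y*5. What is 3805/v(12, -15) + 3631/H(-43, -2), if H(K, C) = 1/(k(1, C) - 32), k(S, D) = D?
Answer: -1853332/15 ≈ -1.2356e+5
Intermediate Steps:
v(z, y) = 5*y/2 (v(z, y) = (y*5)/2 = (5*y)/2 = 5*y/2)
H(K, C) = 1/(-32 + C) (H(K, C) = 1/(C - 32) = 1/(-32 + C))
3805/v(12, -15) + 3631/H(-43, -2) = 3805/(((5/2)*(-15))) + 3631/(1/(-32 - 2)) = 3805/(-75/2) + 3631/(1/(-34)) = 3805*(-2/75) + 3631/(-1/34) = -1522/15 + 3631*(-34) = -1522/15 - 123454 = -1853332/15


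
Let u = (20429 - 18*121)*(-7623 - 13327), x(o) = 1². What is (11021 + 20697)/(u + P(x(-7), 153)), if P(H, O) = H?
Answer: -31718/382358449 ≈ -8.2954e-5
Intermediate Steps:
x(o) = 1
u = -382358450 (u = (20429 - 2178)*(-20950) = 18251*(-20950) = -382358450)
(11021 + 20697)/(u + P(x(-7), 153)) = (11021 + 20697)/(-382358450 + 1) = 31718/(-382358449) = 31718*(-1/382358449) = -31718/382358449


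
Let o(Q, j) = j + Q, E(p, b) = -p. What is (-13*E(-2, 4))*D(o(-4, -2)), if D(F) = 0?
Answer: 0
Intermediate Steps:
o(Q, j) = Q + j
(-13*E(-2, 4))*D(o(-4, -2)) = -(-13)*(-2)*0 = -13*2*0 = -26*0 = 0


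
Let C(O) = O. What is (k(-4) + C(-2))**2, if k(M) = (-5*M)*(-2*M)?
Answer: 24964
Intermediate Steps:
k(M) = 10*M**2
(k(-4) + C(-2))**2 = (10*(-4)**2 - 2)**2 = (10*16 - 2)**2 = (160 - 2)**2 = 158**2 = 24964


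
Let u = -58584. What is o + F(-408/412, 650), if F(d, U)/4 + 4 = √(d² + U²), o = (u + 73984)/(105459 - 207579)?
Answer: -41233/2553 + 8*√1120578226/103 ≈ 2583.9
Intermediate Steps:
o = -385/2553 (o = (-58584 + 73984)/(105459 - 207579) = 15400/(-102120) = 15400*(-1/102120) = -385/2553 ≈ -0.15080)
F(d, U) = -16 + 4*√(U² + d²) (F(d, U) = -16 + 4*√(d² + U²) = -16 + 4*√(U² + d²))
o + F(-408/412, 650) = -385/2553 + (-16 + 4*√(650² + (-408/412)²)) = -385/2553 + (-16 + 4*√(422500 + (-408*1/412)²)) = -385/2553 + (-16 + 4*√(422500 + (-102/103)²)) = -385/2553 + (-16 + 4*√(422500 + 10404/10609)) = -385/2553 + (-16 + 4*√(4482312904/10609)) = -385/2553 + (-16 + 4*(2*√1120578226/103)) = -385/2553 + (-16 + 8*√1120578226/103) = -41233/2553 + 8*√1120578226/103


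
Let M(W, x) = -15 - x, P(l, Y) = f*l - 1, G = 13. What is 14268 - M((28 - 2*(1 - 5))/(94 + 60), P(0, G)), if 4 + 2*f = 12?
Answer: 14282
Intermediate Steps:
f = 4 (f = -2 + (1/2)*12 = -2 + 6 = 4)
P(l, Y) = -1 + 4*l (P(l, Y) = 4*l - 1 = -1 + 4*l)
14268 - M((28 - 2*(1 - 5))/(94 + 60), P(0, G)) = 14268 - (-15 - (-1 + 4*0)) = 14268 - (-15 - (-1 + 0)) = 14268 - (-15 - 1*(-1)) = 14268 - (-15 + 1) = 14268 - 1*(-14) = 14268 + 14 = 14282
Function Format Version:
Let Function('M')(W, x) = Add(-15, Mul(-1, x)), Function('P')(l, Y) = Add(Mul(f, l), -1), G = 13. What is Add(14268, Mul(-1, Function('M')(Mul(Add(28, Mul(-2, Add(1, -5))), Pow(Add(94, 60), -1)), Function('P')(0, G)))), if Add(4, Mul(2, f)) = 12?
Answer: 14282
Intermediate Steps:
f = 4 (f = Add(-2, Mul(Rational(1, 2), 12)) = Add(-2, 6) = 4)
Function('P')(l, Y) = Add(-1, Mul(4, l)) (Function('P')(l, Y) = Add(Mul(4, l), -1) = Add(-1, Mul(4, l)))
Add(14268, Mul(-1, Function('M')(Mul(Add(28, Mul(-2, Add(1, -5))), Pow(Add(94, 60), -1)), Function('P')(0, G)))) = Add(14268, Mul(-1, Add(-15, Mul(-1, Add(-1, Mul(4, 0)))))) = Add(14268, Mul(-1, Add(-15, Mul(-1, Add(-1, 0))))) = Add(14268, Mul(-1, Add(-15, Mul(-1, -1)))) = Add(14268, Mul(-1, Add(-15, 1))) = Add(14268, Mul(-1, -14)) = Add(14268, 14) = 14282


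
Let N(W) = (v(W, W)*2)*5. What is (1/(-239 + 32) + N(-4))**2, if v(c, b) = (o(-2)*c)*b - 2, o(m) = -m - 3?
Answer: 1388382121/42849 ≈ 32402.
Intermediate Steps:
o(m) = -3 - m
v(c, b) = -2 - b*c (v(c, b) = ((-3 - 1*(-2))*c)*b - 2 = ((-3 + 2)*c)*b - 2 = (-c)*b - 2 = -b*c - 2 = -2 - b*c)
N(W) = -20 - 10*W**2 (N(W) = ((-2 - W*W)*2)*5 = ((-2 - W**2)*2)*5 = (-4 - 2*W**2)*5 = -20 - 10*W**2)
(1/(-239 + 32) + N(-4))**2 = (1/(-239 + 32) + (-20 - 10*(-4)**2))**2 = (1/(-207) + (-20 - 10*16))**2 = (-1/207 + (-20 - 160))**2 = (-1/207 - 180)**2 = (-37261/207)**2 = 1388382121/42849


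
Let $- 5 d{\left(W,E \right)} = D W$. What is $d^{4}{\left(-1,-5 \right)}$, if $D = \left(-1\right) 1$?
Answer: $\frac{1}{625} \approx 0.0016$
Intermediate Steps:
$D = -1$
$d{\left(W,E \right)} = \frac{W}{5}$ ($d{\left(W,E \right)} = - \frac{\left(-1\right) W}{5} = \frac{W}{5}$)
$d^{4}{\left(-1,-5 \right)} = \left(\frac{1}{5} \left(-1\right)\right)^{4} = \left(- \frac{1}{5}\right)^{4} = \frac{1}{625}$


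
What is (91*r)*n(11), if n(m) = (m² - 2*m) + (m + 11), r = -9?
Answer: -99099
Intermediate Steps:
n(m) = 11 + m² - m (n(m) = (m² - 2*m) + (11 + m) = 11 + m² - m)
(91*r)*n(11) = (91*(-9))*(11 + 11² - 1*11) = -819*(11 + 121 - 11) = -819*121 = -99099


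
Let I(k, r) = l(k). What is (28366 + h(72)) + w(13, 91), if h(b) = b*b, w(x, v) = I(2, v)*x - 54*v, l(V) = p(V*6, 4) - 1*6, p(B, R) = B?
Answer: 28714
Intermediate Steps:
l(V) = -6 + 6*V (l(V) = V*6 - 1*6 = 6*V - 6 = -6 + 6*V)
I(k, r) = -6 + 6*k
w(x, v) = -54*v + 6*x (w(x, v) = (-6 + 6*2)*x - 54*v = (-6 + 12)*x - 54*v = 6*x - 54*v = -54*v + 6*x)
h(b) = b**2
(28366 + h(72)) + w(13, 91) = (28366 + 72**2) + (-54*91 + 6*13) = (28366 + 5184) + (-4914 + 78) = 33550 - 4836 = 28714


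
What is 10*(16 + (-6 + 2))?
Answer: 120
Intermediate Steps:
10*(16 + (-6 + 2)) = 10*(16 - 4) = 10*12 = 120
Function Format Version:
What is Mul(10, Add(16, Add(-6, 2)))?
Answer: 120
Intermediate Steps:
Mul(10, Add(16, Add(-6, 2))) = Mul(10, Add(16, -4)) = Mul(10, 12) = 120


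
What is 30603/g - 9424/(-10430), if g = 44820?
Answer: 24719099/15582420 ≈ 1.5863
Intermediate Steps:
30603/g - 9424/(-10430) = 30603/44820 - 9424/(-10430) = 30603*(1/44820) - 9424*(-1/10430) = 10201/14940 + 4712/5215 = 24719099/15582420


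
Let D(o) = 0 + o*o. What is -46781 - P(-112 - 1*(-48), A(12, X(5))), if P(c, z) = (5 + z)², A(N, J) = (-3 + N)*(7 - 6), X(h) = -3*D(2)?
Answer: -46977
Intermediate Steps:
D(o) = o² (D(o) = 0 + o² = o²)
X(h) = -12 (X(h) = -3*2² = -3*4 = -12)
A(N, J) = -3 + N (A(N, J) = (-3 + N)*1 = -3 + N)
-46781 - P(-112 - 1*(-48), A(12, X(5))) = -46781 - (5 + (-3 + 12))² = -46781 - (5 + 9)² = -46781 - 1*14² = -46781 - 1*196 = -46781 - 196 = -46977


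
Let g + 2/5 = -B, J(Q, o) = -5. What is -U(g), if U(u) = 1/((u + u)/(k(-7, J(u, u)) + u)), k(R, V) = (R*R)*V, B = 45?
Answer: -726/227 ≈ -3.1982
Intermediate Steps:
k(R, V) = V*R² (k(R, V) = R²*V = V*R²)
g = -227/5 (g = -⅖ - 1*45 = -⅖ - 45 = -227/5 ≈ -45.400)
U(u) = (-245 + u)/(2*u) (U(u) = 1/((u + u)/(-5*(-7)² + u)) = 1/((2*u)/(-5*49 + u)) = 1/((2*u)/(-245 + u)) = 1/(2*u/(-245 + u)) = (-245 + u)/(2*u))
-U(g) = -(-245 - 227/5)/(2*(-227/5)) = -(-5)*(-1452)/(2*227*5) = -1*726/227 = -726/227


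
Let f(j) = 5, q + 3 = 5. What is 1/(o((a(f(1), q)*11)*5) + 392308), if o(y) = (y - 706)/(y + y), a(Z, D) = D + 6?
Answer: 440/172615387 ≈ 2.5490e-6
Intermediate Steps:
q = 2 (q = -3 + 5 = 2)
a(Z, D) = 6 + D
o(y) = (-706 + y)/(2*y) (o(y) = (-706 + y)/((2*y)) = (-706 + y)*(1/(2*y)) = (-706 + y)/(2*y))
1/(o((a(f(1), q)*11)*5) + 392308) = 1/((-706 + ((6 + 2)*11)*5)/(2*((((6 + 2)*11)*5))) + 392308) = 1/((-706 + (8*11)*5)/(2*(((8*11)*5))) + 392308) = 1/((-706 + 88*5)/(2*((88*5))) + 392308) = 1/((1/2)*(-706 + 440)/440 + 392308) = 1/((1/2)*(1/440)*(-266) + 392308) = 1/(-133/440 + 392308) = 1/(172615387/440) = 440/172615387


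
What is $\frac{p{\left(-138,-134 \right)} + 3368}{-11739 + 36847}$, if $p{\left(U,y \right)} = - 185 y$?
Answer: $\frac{14079}{12554} \approx 1.1215$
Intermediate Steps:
$\frac{p{\left(-138,-134 \right)} + 3368}{-11739 + 36847} = \frac{\left(-185\right) \left(-134\right) + 3368}{-11739 + 36847} = \frac{24790 + 3368}{25108} = 28158 \cdot \frac{1}{25108} = \frac{14079}{12554}$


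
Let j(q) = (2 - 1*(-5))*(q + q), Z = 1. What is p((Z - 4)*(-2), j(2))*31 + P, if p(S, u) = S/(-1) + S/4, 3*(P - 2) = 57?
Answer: -237/2 ≈ -118.50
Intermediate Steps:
P = 21 (P = 2 + (⅓)*57 = 2 + 19 = 21)
j(q) = 14*q (j(q) = (2 + 5)*(2*q) = 7*(2*q) = 14*q)
p(S, u) = -3*S/4 (p(S, u) = S*(-1) + S*(¼) = -S + S/4 = -3*S/4)
p((Z - 4)*(-2), j(2))*31 + P = -3*(1 - 4)*(-2)/4*31 + 21 = -(-9)*(-2)/4*31 + 21 = -¾*6*31 + 21 = -9/2*31 + 21 = -279/2 + 21 = -237/2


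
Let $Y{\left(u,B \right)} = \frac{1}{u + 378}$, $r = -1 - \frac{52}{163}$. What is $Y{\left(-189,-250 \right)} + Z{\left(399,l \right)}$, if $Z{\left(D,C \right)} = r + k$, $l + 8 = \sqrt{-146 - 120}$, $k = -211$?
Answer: $- \frac{6540749}{30807} \approx -212.31$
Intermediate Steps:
$r = - \frac{215}{163}$ ($r = -1 - \frac{52}{163} = - \frac{215}{163} \approx -1.319$)
$Y{\left(u,B \right)} = \frac{1}{378 + u}$
$l = -8 + i \sqrt{266}$ ($l = -8 + \sqrt{-146 - 120} = -8 + \sqrt{-266} = -8 + i \sqrt{266} \approx -8.0 + 16.31 i$)
$Z{\left(D,C \right)} = - \frac{34608}{163}$ ($Z{\left(D,C \right)} = - \frac{215}{163} - 211 = - \frac{34608}{163}$)
$Y{\left(-189,-250 \right)} + Z{\left(399,l \right)} = \frac{1}{378 - 189} - \frac{34608}{163} = \frac{1}{189} - \frac{34608}{163} = - \frac{6540749}{30807}$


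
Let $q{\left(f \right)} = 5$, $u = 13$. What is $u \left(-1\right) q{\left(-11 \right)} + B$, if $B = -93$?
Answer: $-158$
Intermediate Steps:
$u \left(-1\right) q{\left(-11 \right)} + B = 13 \left(-1\right) 5 - 93 = \left(-13\right) 5 - 93 = -65 - 93 = -158$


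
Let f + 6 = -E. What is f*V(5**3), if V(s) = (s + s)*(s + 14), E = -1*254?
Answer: 8618000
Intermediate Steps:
E = -254
V(s) = 2*s*(14 + s) (V(s) = (2*s)*(14 + s) = 2*s*(14 + s))
f = 248 (f = -6 - 1*(-254) = -6 + 254 = 248)
f*V(5**3) = 248*(2*5**3*(14 + 5**3)) = 248*(2*125*(14 + 125)) = 248*(2*125*139) = 248*34750 = 8618000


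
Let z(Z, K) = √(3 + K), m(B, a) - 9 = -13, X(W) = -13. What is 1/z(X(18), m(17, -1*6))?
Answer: -I ≈ -1.0*I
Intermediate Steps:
m(B, a) = -4 (m(B, a) = 9 - 13 = -4)
1/z(X(18), m(17, -1*6)) = 1/(√(3 - 4)) = 1/(√(-1)) = 1/I = -I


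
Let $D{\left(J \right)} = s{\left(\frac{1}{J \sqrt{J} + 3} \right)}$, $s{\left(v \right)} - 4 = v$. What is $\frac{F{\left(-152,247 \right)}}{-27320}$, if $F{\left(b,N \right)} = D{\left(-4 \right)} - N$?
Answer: $\frac{2217}{249295} - \frac{i}{249295} \approx 0.0088931 - 4.0113 \cdot 10^{-6} i$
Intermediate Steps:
$s{\left(v \right)} = 4 + v$
$D{\left(J \right)} = 4 + \frac{1}{3 + J^{\frac{3}{2}}}$ ($D{\left(J \right)} = 4 + \frac{1}{J \sqrt{J} + 3} = 4 + \frac{1}{J^{\frac{3}{2}} + 3} = 4 + \frac{1}{3 + J^{\frac{3}{2}}}$)
$F{\left(b,N \right)} = - N + \frac{\left(3 + 8 i\right) \left(13 - 32 i\right)}{73}$ ($F{\left(b,N \right)} = \frac{13 + 4 \left(-4\right)^{\frac{3}{2}}}{3 + \left(-4\right)^{\frac{3}{2}}} - N = \frac{13 + 4 \left(- 8 i\right)}{3 - 8 i} - N = \frac{3 + 8 i}{73} \left(13 - 32 i\right) - N = \frac{\left(3 + 8 i\right) \left(13 - 32 i\right)}{73} - N = - N + \frac{\left(3 + 8 i\right) \left(13 - 32 i\right)}{73}$)
$\frac{F{\left(-152,247 \right)}}{-27320} = \frac{\frac{295}{73} - 247 + \frac{8 i}{73}}{-27320} = \left(\frac{295}{73} - 247 + \frac{8 i}{73}\right) \left(- \frac{1}{27320}\right) = \left(- \frac{17736}{73} + \frac{8 i}{73}\right) \left(- \frac{1}{27320}\right) = \frac{2217}{249295} - \frac{i}{249295}$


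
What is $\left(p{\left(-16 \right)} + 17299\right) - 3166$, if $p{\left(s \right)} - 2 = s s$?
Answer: $14391$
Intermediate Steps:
$p{\left(s \right)} = 2 + s^{2}$ ($p{\left(s \right)} = 2 + s s = 2 + s^{2}$)
$\left(p{\left(-16 \right)} + 17299\right) - 3166 = \left(\left(2 + \left(-16\right)^{2}\right) + 17299\right) - 3166 = \left(\left(2 + 256\right) + 17299\right) - 3166 = \left(258 + 17299\right) - 3166 = 17557 - 3166 = 14391$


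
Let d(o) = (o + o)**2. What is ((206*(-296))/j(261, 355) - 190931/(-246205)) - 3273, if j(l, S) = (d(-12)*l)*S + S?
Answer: -8599324565858734/2627974197035 ≈ -3272.2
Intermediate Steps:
d(o) = 4*o**2 (d(o) = (2*o)**2 = 4*o**2)
j(l, S) = S + 576*S*l (j(l, S) = ((4*(-12)**2)*l)*S + S = ((4*144)*l)*S + S = (576*l)*S + S = 576*S*l + S = S + 576*S*l)
((206*(-296))/j(261, 355) - 190931/(-246205)) - 3273 = ((206*(-296))/((355*(1 + 576*261))) - 190931/(-246205)) - 3273 = (-60976*1/(355*(1 + 150336)) - 190931*(-1/246205)) - 3273 = (-60976/(355*150337) + 190931/246205) - 3273 = (-60976/53369635 + 190931/246205) - 3273 = 2034981036821/2627974197035 - 3273 = -8599324565858734/2627974197035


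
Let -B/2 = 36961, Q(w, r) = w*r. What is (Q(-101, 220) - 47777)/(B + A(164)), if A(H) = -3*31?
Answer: 69997/74015 ≈ 0.94571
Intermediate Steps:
Q(w, r) = r*w
A(H) = -93
B = -73922 (B = -2*36961 = -73922)
(Q(-101, 220) - 47777)/(B + A(164)) = (220*(-101) - 47777)/(-73922 - 93) = (-22220 - 47777)/(-74015) = -69997*(-1/74015) = 69997/74015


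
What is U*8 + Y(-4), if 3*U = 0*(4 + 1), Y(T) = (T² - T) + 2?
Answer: 22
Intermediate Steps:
Y(T) = 2 + T² - T
U = 0 (U = (0*(4 + 1))/3 = (0*5)/3 = (⅓)*0 = 0)
U*8 + Y(-4) = 0*8 + (2 + (-4)² - 1*(-4)) = 0 + (2 + 16 + 4) = 0 + 22 = 22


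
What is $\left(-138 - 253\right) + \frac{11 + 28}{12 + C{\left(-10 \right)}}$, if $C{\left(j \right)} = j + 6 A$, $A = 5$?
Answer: $- \frac{12473}{32} \approx -389.78$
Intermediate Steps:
$C{\left(j \right)} = 30 + j$ ($C{\left(j \right)} = j + 6 \cdot 5 = j + 30 = 30 + j$)
$\left(-138 - 253\right) + \frac{11 + 28}{12 + C{\left(-10 \right)}} = \left(-138 - 253\right) + \frac{11 + 28}{12 + \left(30 - 10\right)} = -391 + \frac{39}{12 + 20} = -391 + \frac{39}{32} = - \frac{12473}{32}$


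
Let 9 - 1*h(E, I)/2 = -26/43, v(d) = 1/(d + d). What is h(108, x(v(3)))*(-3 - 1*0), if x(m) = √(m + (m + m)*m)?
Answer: -2478/43 ≈ -57.628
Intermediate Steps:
v(d) = 1/(2*d)
x(m) = √(m + 2*m²) (x(m) = √(m + (2*m)*m) = √(m + 2*m²))
h(E, I) = 826/43 (h(E, I) = 18 - (-52)/43 = 18 - 2*(-26/43) = 18 + 52/43 = 826/43)
h(108, x(v(3)))*(-3 - 1*0) = 826*(-3 - 1*0)/43 = 826*(-3 + 0)/43 = (826/43)*(-3) = -2478/43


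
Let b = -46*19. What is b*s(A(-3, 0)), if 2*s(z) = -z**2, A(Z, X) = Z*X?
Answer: 0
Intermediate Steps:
A(Z, X) = X*Z
s(z) = -z**2/2 (s(z) = (-z**2)/2 = -z**2/2)
b = -874
b*s(A(-3, 0)) = -(-437)*(0*(-3))**2 = -(-437)*0**2 = -(-437)*0 = -874*0 = 0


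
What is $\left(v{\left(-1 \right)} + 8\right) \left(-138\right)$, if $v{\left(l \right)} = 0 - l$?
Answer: $-1242$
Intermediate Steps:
$v{\left(l \right)} = - l$
$\left(v{\left(-1 \right)} + 8\right) \left(-138\right) = \left(\left(-1\right) \left(-1\right) + 8\right) \left(-138\right) = \left(1 + 8\right) \left(-138\right) = 9 \left(-138\right) = -1242$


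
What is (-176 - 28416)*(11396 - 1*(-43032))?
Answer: -1556205376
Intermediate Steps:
(-176 - 28416)*(11396 - 1*(-43032)) = -28592*(11396 + 43032) = -28592*54428 = -1556205376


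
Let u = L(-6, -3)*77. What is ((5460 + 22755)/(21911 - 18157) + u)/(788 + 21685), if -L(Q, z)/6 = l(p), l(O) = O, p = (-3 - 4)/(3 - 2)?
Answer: 368747/2556474 ≈ 0.14424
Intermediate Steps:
p = -7 (p = -7/1 = -7*1 = -7)
L(Q, z) = 42 (L(Q, z) = -6*(-7) = 42)
u = 3234 (u = 42*77 = 3234)
((5460 + 22755)/(21911 - 18157) + u)/(788 + 21685) = ((5460 + 22755)/(21911 - 18157) + 3234)/(788 + 21685) = (28215/3754 + 3234)/22473 = (28215*(1/3754) + 3234)*(1/22473) = (28215/3754 + 3234)*(1/22473) = (12168651/3754)*(1/22473) = 368747/2556474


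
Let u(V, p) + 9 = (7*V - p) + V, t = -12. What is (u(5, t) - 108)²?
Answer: 4225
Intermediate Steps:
u(V, p) = -9 - p + 8*V (u(V, p) = -9 + ((7*V - p) + V) = -9 + ((-p + 7*V) + V) = -9 + (-p + 8*V) = -9 - p + 8*V)
(u(5, t) - 108)² = ((-9 - 1*(-12) + 8*5) - 108)² = ((-9 + 12 + 40) - 108)² = (43 - 108)² = (-65)² = 4225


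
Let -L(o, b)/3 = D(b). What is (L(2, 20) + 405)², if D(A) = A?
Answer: 119025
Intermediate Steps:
L(o, b) = -3*b
(L(2, 20) + 405)² = (-3*20 + 405)² = (-60 + 405)² = 345² = 119025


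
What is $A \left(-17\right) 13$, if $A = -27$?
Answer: $5967$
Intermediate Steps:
$A \left(-17\right) 13 = \left(-27\right) \left(-17\right) 13 = 459 \cdot 13 = 5967$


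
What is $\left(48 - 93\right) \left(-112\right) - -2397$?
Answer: $7437$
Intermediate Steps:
$\left(48 - 93\right) \left(-112\right) - -2397 = \left(-45\right) \left(-112\right) + 2397 = 5040 + 2397 = 7437$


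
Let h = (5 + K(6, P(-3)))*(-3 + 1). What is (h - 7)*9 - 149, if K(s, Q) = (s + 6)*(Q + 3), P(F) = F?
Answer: -302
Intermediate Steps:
K(s, Q) = (3 + Q)*(6 + s) (K(s, Q) = (6 + s)*(3 + Q) = (3 + Q)*(6 + s))
h = -10 (h = (5 + (18 + 3*6 + 6*(-3) - 3*6))*(-3 + 1) = (5 + (18 + 18 - 18 - 18))*(-2) = (5 + 0)*(-2) = 5*(-2) = -10)
(h - 7)*9 - 149 = (-10 - 7)*9 - 149 = -17*9 - 149 = -153 - 149 = -302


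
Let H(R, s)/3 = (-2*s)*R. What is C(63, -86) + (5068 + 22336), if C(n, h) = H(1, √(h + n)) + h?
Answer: 27318 - 6*I*√23 ≈ 27318.0 - 28.775*I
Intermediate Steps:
H(R, s) = -6*R*s (H(R, s) = 3*((-2*s)*R) = 3*(-2*R*s) = -6*R*s)
C(n, h) = h - 6*√(h + n) (C(n, h) = -6*1*√(h + n) + h = -6*√(h + n) + h = h - 6*√(h + n))
C(63, -86) + (5068 + 22336) = (-86 - 6*√(-86 + 63)) + (5068 + 22336) = (-86 - 6*I*√23) + 27404 = 27318 - 6*I*√23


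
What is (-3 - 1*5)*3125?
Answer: -25000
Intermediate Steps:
(-3 - 1*5)*3125 = (-3 - 5)*3125 = -8*3125 = -25000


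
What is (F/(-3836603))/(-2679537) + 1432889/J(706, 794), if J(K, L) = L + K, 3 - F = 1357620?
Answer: 4910185667425278493/5140159846405500 ≈ 955.26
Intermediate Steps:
F = -1357617 (F = 3 - 1*1357620 = 3 - 1357620 = -1357617)
J(K, L) = K + L
(F/(-3836603))/(-2679537) + 1432889/J(706, 794) = -1357617/(-3836603)/(-2679537) + 1432889/(706 + 794) = -1357617*(-1/3836603)*(-1/2679537) + 1432889/1500 = (1357617/3836603)*(-1/2679537) + 1432889*(1/1500) = -452539/3426773230937 + 1432889/1500 = 4910185667425278493/5140159846405500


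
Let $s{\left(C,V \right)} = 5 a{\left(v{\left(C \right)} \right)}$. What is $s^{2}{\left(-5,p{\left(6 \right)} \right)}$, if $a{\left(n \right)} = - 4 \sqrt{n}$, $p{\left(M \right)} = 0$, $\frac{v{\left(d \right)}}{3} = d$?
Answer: $-6000$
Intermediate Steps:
$v{\left(d \right)} = 3 d$
$s{\left(C,V \right)} = - 20 \sqrt{3} \sqrt{C}$ ($s{\left(C,V \right)} = 5 \left(- 4 \sqrt{3 C}\right) = 5 \left(- 4 \sqrt{3} \sqrt{C}\right) = - 20 \sqrt{3} \sqrt{C}$)
$s^{2}{\left(-5,p{\left(6 \right)} \right)} = \left(- 20 \sqrt{3} \sqrt{-5}\right)^{2} = \left(- 20 \sqrt{3} i \sqrt{5}\right)^{2} = \left(- 20 i \sqrt{15}\right)^{2} = -6000$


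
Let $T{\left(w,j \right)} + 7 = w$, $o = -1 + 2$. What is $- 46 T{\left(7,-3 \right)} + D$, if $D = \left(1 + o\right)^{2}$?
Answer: $4$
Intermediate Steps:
$o = 1$
$D = 4$ ($D = \left(1 + 1\right)^{2} = 2^{2} = 4$)
$T{\left(w,j \right)} = -7 + w$
$- 46 T{\left(7,-3 \right)} + D = - 46 \left(-7 + 7\right) + 4 = \left(-46\right) 0 + 4 = 0 + 4 = 4$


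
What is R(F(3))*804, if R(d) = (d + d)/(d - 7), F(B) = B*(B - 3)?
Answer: 0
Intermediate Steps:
F(B) = B*(-3 + B)
R(d) = 2*d/(-7 + d) (R(d) = (2*d)/(-7 + d) = 2*d/(-7 + d))
R(F(3))*804 = (2*(3*(-3 + 3))/(-7 + 3*(-3 + 3)))*804 = (2*(3*0)/(-7 + 3*0))*804 = (2*0/(-7 + 0))*804 = (2*0/(-7))*804 = (2*0*(-1/7))*804 = 0*804 = 0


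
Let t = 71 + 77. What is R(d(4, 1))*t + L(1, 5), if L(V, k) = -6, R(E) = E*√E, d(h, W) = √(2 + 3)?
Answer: -6 + 148*5^(¾) ≈ 488.87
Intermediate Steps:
t = 148
d(h, W) = √5
R(E) = E^(3/2)
R(d(4, 1))*t + L(1, 5) = (√5)^(3/2)*148 - 6 = 5^(¾)*148 - 6 = 148*5^(¾) - 6 = -6 + 148*5^(¾)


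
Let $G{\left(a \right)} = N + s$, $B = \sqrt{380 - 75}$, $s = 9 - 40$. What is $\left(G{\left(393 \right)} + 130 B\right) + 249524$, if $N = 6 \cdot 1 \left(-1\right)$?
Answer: $249487 + 130 \sqrt{305} \approx 2.5176 \cdot 10^{5}$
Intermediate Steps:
$s = -31$ ($s = 9 - 40 = -31$)
$B = \sqrt{305} \approx 17.464$
$N = -6$ ($N = 6 \left(-1\right) = -6$)
$G{\left(a \right)} = -37$ ($G{\left(a \right)} = -6 - 31 = -37$)
$\left(G{\left(393 \right)} + 130 B\right) + 249524 = \left(-37 + 130 \sqrt{305}\right) + 249524 = 249487 + 130 \sqrt{305}$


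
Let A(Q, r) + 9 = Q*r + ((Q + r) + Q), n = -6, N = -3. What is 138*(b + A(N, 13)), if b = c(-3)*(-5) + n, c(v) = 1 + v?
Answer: -5106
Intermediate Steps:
A(Q, r) = -9 + r + 2*Q + Q*r (A(Q, r) = -9 + (Q*r + ((Q + r) + Q)) = -9 + (Q*r + (r + 2*Q)) = -9 + (r + 2*Q + Q*r) = -9 + r + 2*Q + Q*r)
b = 4 (b = (1 - 3)*(-5) - 6 = -2*(-5) - 6 = 10 - 6 = 4)
138*(b + A(N, 13)) = 138*(4 + (-9 + 13 + 2*(-3) - 3*13)) = 138*(4 + (-9 + 13 - 6 - 39)) = 138*(4 - 41) = 138*(-37) = -5106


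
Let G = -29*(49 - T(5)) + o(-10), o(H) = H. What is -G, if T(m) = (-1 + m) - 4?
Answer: 1431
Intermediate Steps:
T(m) = -5 + m
G = -1431 (G = -29*(49 - (-5 + 5)) - 10 = -29*(49 - 1*0) - 10 = -29*(49 + 0) - 10 = -29*49 - 10 = -1421 - 10 = -1431)
-G = -1*(-1431) = 1431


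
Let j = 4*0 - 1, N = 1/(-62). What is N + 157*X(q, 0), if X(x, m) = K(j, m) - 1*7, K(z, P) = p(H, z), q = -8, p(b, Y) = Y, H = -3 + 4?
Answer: -77873/62 ≈ -1256.0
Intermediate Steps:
H = 1
N = -1/62 ≈ -0.016129
j = -1 (j = 0 - 1 = -1)
K(z, P) = z
X(x, m) = -8 (X(x, m) = -1 - 1*7 = -1 - 7 = -8)
N + 157*X(q, 0) = -1/62 + 157*(-8) = -1/62 - 1256 = -77873/62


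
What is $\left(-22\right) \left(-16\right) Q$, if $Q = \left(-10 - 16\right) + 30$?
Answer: $1408$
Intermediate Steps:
$Q = 4$ ($Q = -26 + 30 = 4$)
$\left(-22\right) \left(-16\right) Q = \left(-22\right) \left(-16\right) 4 = 352 \cdot 4 = 1408$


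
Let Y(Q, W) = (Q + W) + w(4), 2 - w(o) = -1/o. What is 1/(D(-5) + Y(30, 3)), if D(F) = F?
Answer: 4/121 ≈ 0.033058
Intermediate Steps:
w(o) = 2 + 1/o (w(o) = 2 - (-1)/o = 2 + 1/o)
Y(Q, W) = 9/4 + Q + W (Y(Q, W) = (Q + W) + (2 + 1/4) = (Q + W) + (2 + ¼) = (Q + W) + 9/4 = 9/4 + Q + W)
1/(D(-5) + Y(30, 3)) = 1/(-5 + (9/4 + 30 + 3)) = 1/(-5 + 141/4) = 1/(121/4) = 4/121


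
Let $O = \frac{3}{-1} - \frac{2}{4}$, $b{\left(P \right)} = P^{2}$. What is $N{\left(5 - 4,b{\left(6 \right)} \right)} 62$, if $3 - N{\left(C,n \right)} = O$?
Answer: $403$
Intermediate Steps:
$O = - \frac{7}{2}$ ($O = 3 \left(-1\right) - \frac{1}{2} = -3 - \frac{1}{2} = - \frac{7}{2} \approx -3.5$)
$N{\left(C,n \right)} = \frac{13}{2}$ ($N{\left(C,n \right)} = 3 - - \frac{7}{2} = 3 + \frac{7}{2} = \frac{13}{2}$)
$N{\left(5 - 4,b{\left(6 \right)} \right)} 62 = \frac{13}{2} \cdot 62 = 403$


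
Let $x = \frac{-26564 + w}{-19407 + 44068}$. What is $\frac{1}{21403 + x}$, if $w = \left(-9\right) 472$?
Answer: $\frac{24661}{527788571} \approx 4.6725 \cdot 10^{-5}$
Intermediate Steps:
$w = -4248$
$x = - \frac{30812}{24661}$ ($x = \frac{-26564 - 4248}{-19407 + 44068} = - \frac{30812}{24661} \approx -1.2494$)
$\frac{1}{21403 + x} = \frac{1}{21403 - \frac{30812}{24661}} = \frac{1}{\frac{527788571}{24661}} = \frac{24661}{527788571}$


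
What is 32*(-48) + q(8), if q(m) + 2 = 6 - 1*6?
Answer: -1538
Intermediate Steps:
q(m) = -2 (q(m) = -2 + (6 - 1*6) = -2 + (6 - 6) = -2 + 0 = -2)
32*(-48) + q(8) = 32*(-48) - 2 = -1536 - 2 = -1538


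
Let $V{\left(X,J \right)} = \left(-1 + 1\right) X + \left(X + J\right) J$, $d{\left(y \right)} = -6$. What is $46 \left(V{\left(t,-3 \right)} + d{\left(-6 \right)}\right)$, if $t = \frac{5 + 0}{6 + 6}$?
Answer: $\frac{161}{2} \approx 80.5$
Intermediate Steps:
$t = \frac{5}{12} \approx 0.41667$
$V{\left(X,J \right)} = J \left(J + X\right)$ ($V{\left(X,J \right)} = 0 X + \left(J + X\right) J = 0 + J \left(J + X\right) = J \left(J + X\right)$)
$46 \left(V{\left(t,-3 \right)} + d{\left(-6 \right)}\right) = 46 \left(- 3 \left(-3 + \frac{5}{12}\right) - 6\right) = 46 \left(\left(-3\right) \left(- \frac{31}{12}\right) - 6\right) = 46 \left(\frac{31}{4} - 6\right) = 46 \cdot \frac{7}{4} = \frac{161}{2}$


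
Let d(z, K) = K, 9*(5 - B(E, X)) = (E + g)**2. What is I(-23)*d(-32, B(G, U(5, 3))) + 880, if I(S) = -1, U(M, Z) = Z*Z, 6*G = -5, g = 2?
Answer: 283549/324 ≈ 875.15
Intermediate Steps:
G = -5/6 (G = (1/6)*(-5) = -5/6 ≈ -0.83333)
U(M, Z) = Z**2
B(E, X) = 5 - (2 + E)**2/9 (B(E, X) = 5 - (E + 2)**2/9 = 5 - (2 + E)**2/9)
I(-23)*d(-32, B(G, U(5, 3))) + 880 = -(5 - (2 - 5/6)**2/9) + 880 = -(5 - (7/6)**2/9) + 880 = -(5 - 1/9*49/36) + 880 = -(5 - 49/324) + 880 = -1*1571/324 + 880 = -1571/324 + 880 = 283549/324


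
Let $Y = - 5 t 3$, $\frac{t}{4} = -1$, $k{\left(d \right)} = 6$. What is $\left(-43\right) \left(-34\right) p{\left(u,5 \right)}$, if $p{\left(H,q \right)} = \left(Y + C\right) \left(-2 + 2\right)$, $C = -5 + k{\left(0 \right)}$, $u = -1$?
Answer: $0$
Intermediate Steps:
$t = -4$ ($t = 4 \left(-1\right) = -4$)
$Y = 60$ ($Y = \left(-5\right) \left(-4\right) 3 = 20 \cdot 3 = 60$)
$C = 1$ ($C = -5 + 6 = 1$)
$p{\left(H,q \right)} = 0$ ($p{\left(H,q \right)} = \left(60 + 1\right) \left(-2 + 2\right) = 61 \cdot 0 = 0$)
$\left(-43\right) \left(-34\right) p{\left(u,5 \right)} = \left(-43\right) \left(-34\right) 0 = 1462 \cdot 0 = 0$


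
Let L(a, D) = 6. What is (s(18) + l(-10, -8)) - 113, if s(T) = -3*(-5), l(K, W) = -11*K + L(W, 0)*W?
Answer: -36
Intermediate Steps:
l(K, W) = -11*K + 6*W
s(T) = 15
(s(18) + l(-10, -8)) - 113 = (15 + (-11*(-10) + 6*(-8))) - 113 = (15 + (110 - 48)) - 113 = (15 + 62) - 113 = 77 - 113 = -36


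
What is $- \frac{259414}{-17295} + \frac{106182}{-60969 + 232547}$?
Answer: $\frac{23173076491}{1483720755} \approx 15.618$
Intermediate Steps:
$- \frac{259414}{-17295} + \frac{106182}{-60969 + 232547} = \left(-259414\right) \left(- \frac{1}{17295}\right) + \frac{106182}{171578} = \frac{259414}{17295} + 106182 \cdot \frac{1}{171578} = \frac{259414}{17295} + \frac{53091}{85789} = \frac{23173076491}{1483720755}$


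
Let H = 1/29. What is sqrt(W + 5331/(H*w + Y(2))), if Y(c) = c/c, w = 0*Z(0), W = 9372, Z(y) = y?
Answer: 13*sqrt(87) ≈ 121.26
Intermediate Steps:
w = 0 (w = 0*0 = 0)
H = 1/29 ≈ 0.034483
Y(c) = 1
sqrt(W + 5331/(H*w + Y(2))) = sqrt(9372 + 5331/((1/29)*0 + 1)) = sqrt(9372 + 5331/(0 + 1)) = sqrt(9372 + 5331/1) = sqrt(9372 + 5331*1) = sqrt(9372 + 5331) = sqrt(14703) = 13*sqrt(87)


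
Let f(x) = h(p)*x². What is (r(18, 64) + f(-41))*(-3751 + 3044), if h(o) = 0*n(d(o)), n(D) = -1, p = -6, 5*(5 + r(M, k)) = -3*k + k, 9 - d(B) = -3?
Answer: 108171/5 ≈ 21634.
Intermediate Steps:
d(B) = 12 (d(B) = 9 - 1*(-3) = 9 + 3 = 12)
r(M, k) = -5 - 2*k/5 (r(M, k) = -5 + (-3*k + k)/5 = -5 + (-2*k)/5 = -5 - 2*k/5)
h(o) = 0 (h(o) = 0*(-1) = 0)
f(x) = 0 (f(x) = 0*x² = 0)
(r(18, 64) + f(-41))*(-3751 + 3044) = ((-5 - ⅖*64) + 0)*(-3751 + 3044) = ((-5 - 128/5) + 0)*(-707) = (-153/5 + 0)*(-707) = -153/5*(-707) = 108171/5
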